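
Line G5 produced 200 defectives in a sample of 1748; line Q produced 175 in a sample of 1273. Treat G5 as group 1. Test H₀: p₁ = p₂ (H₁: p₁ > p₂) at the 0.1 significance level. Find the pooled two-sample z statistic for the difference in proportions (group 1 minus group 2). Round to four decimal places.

p̂₁ = 200/1748 = 0.1144165, p̂₂ = 175/1273 = 0.1374705.
Pooled p̂ = (200+175)/(1748+1273) = 375/3021 = 0.1241311.
SE = √(0.108723 × 0.00135763) = 0.0121493.
z = (0.1144165 − 0.1374705)/0.0121493 = -0.0230540/0.0121493 = -1.8976.
p-value = P(Z > -1.898) ≈ 0.9711, so at α = 0.1 we fail to reject H₀.

z = -1.8976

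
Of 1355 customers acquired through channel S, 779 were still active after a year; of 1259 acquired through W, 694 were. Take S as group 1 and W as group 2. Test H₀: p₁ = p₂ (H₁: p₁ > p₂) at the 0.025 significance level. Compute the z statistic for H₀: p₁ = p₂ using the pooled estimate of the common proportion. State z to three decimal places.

z = 1.220

p̂₁ = 779/1355 = 0.57491, p̂₂ = 694/1259 = 0.55123.
Pooled p̂ = (779+694)/(1355+1259) = 1473/2614 = 0.56350.
SE = √(0.245967 × 0.00153229) = 0.01941.
z = (0.57491 − 0.55123)/0.01941 = 0.02368/0.01941 = 1.220.
p-value = P(Z > 1.220) ≈ 0.1113, so at α = 0.025 we fail to reject H₀.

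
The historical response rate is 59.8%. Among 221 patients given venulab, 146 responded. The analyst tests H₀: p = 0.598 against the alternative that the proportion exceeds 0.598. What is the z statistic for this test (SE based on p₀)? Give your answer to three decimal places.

p̂ = 146/221 ≈ 0.66063.
SE = √(p₀(1−p₀)/n) = √(0.2404/221) = 0.03298.
z = (0.66063 − 0.598)/0.03298 = 0.06263/0.03298 = 1.899.

z = 1.899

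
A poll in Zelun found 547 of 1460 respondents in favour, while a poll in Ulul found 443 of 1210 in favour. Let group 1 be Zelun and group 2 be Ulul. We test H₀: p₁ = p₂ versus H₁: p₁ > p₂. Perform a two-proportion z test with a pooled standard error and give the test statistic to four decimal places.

p̂₁ = 547/1460 = 0.374658, p̂₂ = 443/1210 = 0.366116.
Pooled p̂ = (547+443)/(1460+1210) = 990/2670 = 0.370787.
SE = √(0.233304 × 0.00151138) = 0.018778.
z = (0.374658 − 0.366116)/0.018778 = 0.008542/0.018778 = 0.4549.
p-value = P(Z > 0.455) ≈ 0.3246.

z = 0.4549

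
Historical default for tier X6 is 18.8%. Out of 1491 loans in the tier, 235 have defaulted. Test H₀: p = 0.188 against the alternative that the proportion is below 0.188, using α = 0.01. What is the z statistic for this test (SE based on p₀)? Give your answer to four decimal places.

z = -3.0032

p̂ = 235/1491 ≈ 0.1576123.
SE = √(p₀(1−p₀)/n) = √(0.15266/1491) = 0.0101185.
z = (0.1576123 − 0.188)/0.0101185 = -0.0303877/0.0101185 = -3.0032.
p-value = P(Z < -3.003) ≈ 0.0013; since p < α = 0.01, reject H₀.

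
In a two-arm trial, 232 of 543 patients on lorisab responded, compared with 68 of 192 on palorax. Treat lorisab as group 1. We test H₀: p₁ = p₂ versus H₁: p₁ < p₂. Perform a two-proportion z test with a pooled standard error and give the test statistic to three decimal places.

z = 1.771

p̂₁ = 232/543 ≈ 0.42726, p̂₂ = 68/192 ≈ 0.35417.
Pooled p̂ = (232+68)/(543+192) = 300/735 = 0.40816.
SE = √(p̂(1−p̂)(1/n₁+1/n₂)) = √(0.40816·0.59184·0.00704995) = √(0.00170303) = 0.04127.
z = (0.42726 − 0.35417)/0.04127 = 0.07309/0.04127 = 1.771.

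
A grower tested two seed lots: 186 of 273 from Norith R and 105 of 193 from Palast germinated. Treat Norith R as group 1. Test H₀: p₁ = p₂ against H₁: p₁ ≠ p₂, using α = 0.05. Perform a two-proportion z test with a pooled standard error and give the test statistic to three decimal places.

p̂₁ = 186/273 = 0.68132, p̂₂ = 105/193 = 0.54404.
Pooled p̂ = (186+105)/(273+193) = 291/466 = 0.62446.
SE = √(0.234509 × 0.00884435) = 0.04554.
z = (0.68132 − 0.54404)/0.04554 = 0.13728/0.04554 = 3.014.
p-value = 2·P(Z > 3.014) ≈ 0.0026; since p < α = 0.05, reject H₀.

z = 3.014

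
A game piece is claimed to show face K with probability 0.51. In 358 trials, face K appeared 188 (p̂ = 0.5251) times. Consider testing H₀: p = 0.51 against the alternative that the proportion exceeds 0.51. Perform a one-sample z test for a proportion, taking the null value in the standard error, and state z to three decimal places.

z = 0.573

p̂ = 188/358 = 0.52514.
SE = √(p₀(1−p₀)/n) = √(0.2499/358) = 0.02642.
z = (0.52514 − 0.51)/0.02642 = 0.01514/0.02642 = 0.573.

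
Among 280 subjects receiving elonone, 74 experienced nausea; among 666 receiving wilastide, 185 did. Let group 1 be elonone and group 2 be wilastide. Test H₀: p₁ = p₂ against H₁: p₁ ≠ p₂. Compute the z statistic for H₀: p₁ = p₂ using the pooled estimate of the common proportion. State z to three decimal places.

p̂₁ = 74/280 ≈ 0.26429, p̂₂ = 185/666 ≈ 0.27778.
Pooled p̂ = (74+185)/(280+666) = 259/946 = 0.27378.
SE = √(p̂(1−p̂)(1/n₁+1/n₂)) = √(0.27378·0.72622·0.00507293) = √(0.00100863) = 0.03176.
z = (0.26429 − 0.27778)/0.03176 = -0.01349/0.03176 = -0.425.
p-value = 2·P(Z > 0.425) ≈ 0.6710.

z = -0.425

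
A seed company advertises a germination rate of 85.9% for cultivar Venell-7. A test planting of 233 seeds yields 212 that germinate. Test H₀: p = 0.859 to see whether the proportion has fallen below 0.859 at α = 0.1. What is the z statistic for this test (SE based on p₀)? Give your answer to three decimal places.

z = 2.231

p̂ = 212/233 ≈ 0.90987.
Under H₀, SE = √(0.859·0.141/233) = √(0.000519824) = 0.02280.
z = (0.90987 − 0.859)/0.02280 = 0.05087/0.02280 = 2.231.
p-value = P(Z < 2.231) ≈ 0.9872; since p > α = 0.1, fail to reject H₀.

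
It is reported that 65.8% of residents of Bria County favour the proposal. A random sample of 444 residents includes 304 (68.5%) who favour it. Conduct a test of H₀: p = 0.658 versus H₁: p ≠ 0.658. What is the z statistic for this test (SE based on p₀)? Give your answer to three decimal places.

p̂ = 304/444 = 0.68468.
Under H₀, SE = √(0.658·0.342/444) = √(0.000506838) = 0.02251.
z = (0.68468 − 0.658)/0.02251 = 0.02668/0.02251 = 1.185.

z = 1.185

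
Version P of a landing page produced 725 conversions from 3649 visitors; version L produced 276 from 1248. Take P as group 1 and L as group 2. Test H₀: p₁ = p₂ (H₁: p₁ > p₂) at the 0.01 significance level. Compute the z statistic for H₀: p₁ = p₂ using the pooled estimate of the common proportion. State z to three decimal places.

p̂₁ = 725/3649 = 0.198685, p̂₂ = 276/1248 = 0.221154.
Pooled p̂ = (725+276)/(3649+1248) = 1001/4897 = 0.204411.
SE = √(p̂(1−p̂)(1/n₁+1/n₂)) = √(0.204411·0.795589·0.00107533) = √(0.000174878) = 0.013224.
z = (0.198685 − 0.221154)/0.013224 = -0.022469/0.013224 = -1.699.
p-value = P(Z > -1.699) ≈ 0.9554, so at α = 0.01 we fail to reject H₀.

z = -1.699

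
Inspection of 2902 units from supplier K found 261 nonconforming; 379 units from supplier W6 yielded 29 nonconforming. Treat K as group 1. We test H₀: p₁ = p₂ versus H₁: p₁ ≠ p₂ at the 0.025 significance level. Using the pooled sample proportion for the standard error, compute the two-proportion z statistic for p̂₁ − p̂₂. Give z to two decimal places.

p̂₁ = 261/2902 = 0.08994, p̂₂ = 29/379 = 0.07652.
Pooled p̂ = (261+29)/(2902+379) = 290/3281 = 0.08839.
SE = √(p̂(1−p̂)(1/n₁+1/n₂)) = √(0.08839·0.91161·0.00298311) = √(0.000240365) = 0.01550.
z = (0.08994 − 0.07652)/0.01550 = 0.01342/0.01550 = 0.87.
p-value = 2·P(Z > 0.866) ≈ 0.3867; since p > α = 0.025, fail to reject H₀.

z = 0.87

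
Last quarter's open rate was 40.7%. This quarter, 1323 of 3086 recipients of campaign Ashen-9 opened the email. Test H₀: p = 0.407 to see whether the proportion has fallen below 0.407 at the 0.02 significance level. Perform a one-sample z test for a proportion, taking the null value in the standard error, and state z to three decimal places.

z = 2.455

p̂ = 1323/3086 = 0.428710.
SE = √(p₀(1−p₀)/n) = √(0.24135/3086) = 0.008844.
z = (0.428710 − 0.407)/0.008844 = 0.021710/0.008844 = 2.455.
p-value = P(Z < 2.455) ≈ 0.9930, so at α = 0.02 we fail to reject H₀.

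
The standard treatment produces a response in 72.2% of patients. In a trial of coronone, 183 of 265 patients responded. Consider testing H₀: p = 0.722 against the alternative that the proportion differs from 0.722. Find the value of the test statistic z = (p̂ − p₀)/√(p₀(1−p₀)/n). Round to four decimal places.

p̂ = 183/265 = 0.690566.
Standard error under H₀: √(0.722×0.278/265) = 0.027521.
z = (0.690566 − 0.722)/0.027521 = -0.031434/0.027521 = -1.1422.
p-value = 2·P(Z > 1.142) ≈ 0.2534.

z = -1.1422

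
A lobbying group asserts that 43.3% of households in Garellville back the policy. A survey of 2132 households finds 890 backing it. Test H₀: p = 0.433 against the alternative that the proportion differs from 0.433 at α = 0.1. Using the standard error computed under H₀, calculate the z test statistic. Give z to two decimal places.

z = -1.45

p̂ = 890/2132 = 0.41745.
Standard error under H₀: √(0.433×0.567/2132) = 0.01073.
z = (0.41745 − 0.433)/0.01073 = -0.01555/0.01073 = -1.45.
Two-sided p-value ≈ 2·Φ(−1.449) = 0.1473, so at α = 0.1 we fail to reject H₀.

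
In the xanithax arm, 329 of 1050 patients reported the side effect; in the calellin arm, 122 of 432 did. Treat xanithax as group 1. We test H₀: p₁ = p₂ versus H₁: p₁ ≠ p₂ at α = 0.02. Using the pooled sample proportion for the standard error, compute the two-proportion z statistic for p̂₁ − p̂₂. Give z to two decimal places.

z = 1.18

p̂₁ = 329/1050 ≈ 0.31333, p̂₂ = 122/432 ≈ 0.28241.
Pooled p̂ = (329+122)/(1050+432) = 451/1482 = 0.30432.
SE = √(p̂(1−p̂)(1/n₁+1/n₂)) = √(0.30432·0.69568·0.0032672) = √(0.000691694) = 0.02630.
z = (0.31333 − 0.28241)/0.02630 = 0.03092/0.02630 = 1.18.
Two-sided p-value ≈ 2·Φ(−1.176) = 0.2396, so at α = 0.02 we fail to reject H₀.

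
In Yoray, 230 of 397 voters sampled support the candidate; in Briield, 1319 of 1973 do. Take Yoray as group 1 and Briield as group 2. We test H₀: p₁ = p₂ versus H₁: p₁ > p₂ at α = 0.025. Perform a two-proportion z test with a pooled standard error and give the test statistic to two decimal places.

z = -3.41

p̂₁ = 230/397 ≈ 0.57935, p̂₂ = 1319/1973 ≈ 0.66853.
Pooled p̂ = (230+1319)/(397+1973) = 1549/2370 = 0.65359.
SE = √(0.226411 × 0.00302573) = 0.02617.
z = (0.57935 − 0.66853)/0.02617 = -0.08918/0.02617 = -3.41.
p-value = P(Z > -3.407) ≈ 0.9997, so at α = 0.025 we fail to reject H₀.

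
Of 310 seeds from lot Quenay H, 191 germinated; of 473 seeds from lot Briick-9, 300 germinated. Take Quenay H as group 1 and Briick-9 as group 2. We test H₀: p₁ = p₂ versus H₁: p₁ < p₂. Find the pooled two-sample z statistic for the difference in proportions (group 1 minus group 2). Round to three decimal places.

p̂₁ = 191/310 ≈ 0.61613, p̂₂ = 300/473 ≈ 0.63425.
Pooled p̂ = (191+300)/(310+473) = 491/783 = 0.62708.
SE = √(p̂(1−p̂)(1/n₁+1/n₂)) = √(0.62708·0.37292·0.00533997) = √(0.00124876) = 0.03534.
z = (0.61613 − 0.63425)/0.03534 = -0.01812/0.03534 = -0.513.
p-value = P(Z < -0.513) ≈ 0.3041.

z = -0.513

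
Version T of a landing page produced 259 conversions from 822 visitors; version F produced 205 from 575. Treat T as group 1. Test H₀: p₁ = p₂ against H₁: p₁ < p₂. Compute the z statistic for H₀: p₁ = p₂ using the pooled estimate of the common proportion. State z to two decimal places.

z = -1.62

p̂₁ = 259/822 = 0.3151, p̂₂ = 205/575 = 0.3565.
Pooled p̂ = (259+205)/(822+575) = 464/1397 = 0.3321.
SE = √(p̂(1−p̂)(1/n₁+1/n₂)) = √(0.3321·0.6679·0.00295568) = √(0.000655637) = 0.0256.
z = (0.3151 − 0.3565)/0.0256 = -0.0414/0.0256 = -1.62.
p-value = P(Z < -1.618) ≈ 0.0528.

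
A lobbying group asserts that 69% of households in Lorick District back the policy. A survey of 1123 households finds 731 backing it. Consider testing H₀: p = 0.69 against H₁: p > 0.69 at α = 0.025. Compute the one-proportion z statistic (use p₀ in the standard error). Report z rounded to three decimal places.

p̂ = 731/1123 ≈ 0.65093.
Under H₀, SE = √(0.69·0.31/1123) = √(0.000190472) = 0.01380.
z = (0.65093 − 0.69)/0.01380 = -0.03907/0.01380 = -2.831.
p-value = P(Z > -2.831) ≈ 0.9977, so at α = 0.025 we fail to reject H₀.

z = -2.831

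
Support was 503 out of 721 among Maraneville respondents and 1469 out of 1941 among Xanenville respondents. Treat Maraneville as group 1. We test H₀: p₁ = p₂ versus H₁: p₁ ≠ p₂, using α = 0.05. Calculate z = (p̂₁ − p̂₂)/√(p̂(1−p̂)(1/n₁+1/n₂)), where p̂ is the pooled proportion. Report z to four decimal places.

p̂₁ = 503/721 ≈ 0.6976422, p̂₂ = 1469/1941 ≈ 0.7568264.
Pooled p̂ = (503+1469)/(721+1941) = 1972/2662 = 0.7407964.
SE = √(0.192017 × 0.00190216) = 0.0191114.
z = (0.6976422 − 0.7568264)/0.0191114 = -0.0591842/0.0191114 = -3.0968.
Two-sided p-value ≈ 2·Φ(−3.097) = 0.0020, so at α = 0.05 we reject H₀.

z = -3.0968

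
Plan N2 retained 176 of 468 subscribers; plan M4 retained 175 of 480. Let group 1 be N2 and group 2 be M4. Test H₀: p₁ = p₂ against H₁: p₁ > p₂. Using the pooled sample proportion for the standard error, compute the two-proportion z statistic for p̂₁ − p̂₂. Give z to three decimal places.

z = 0.366

p̂₁ = 176/468 = 0.37607, p̂₂ = 175/480 = 0.36458.
Pooled p̂ = (176+175)/(468+480) = 351/948 = 0.37025.
SE = √(0.233166 × 0.00422009) = 0.03137.
z = (0.37607 − 0.36458)/0.03137 = 0.01149/0.03137 = 0.366.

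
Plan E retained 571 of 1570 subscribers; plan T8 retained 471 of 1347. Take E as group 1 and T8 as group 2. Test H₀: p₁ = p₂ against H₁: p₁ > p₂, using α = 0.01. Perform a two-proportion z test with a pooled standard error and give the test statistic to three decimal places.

z = 0.788

p̂₁ = 571/1570 = 0.36369, p̂₂ = 471/1347 = 0.34967.
Pooled p̂ = (571+471)/(1570+1347) = 1042/2917 = 0.35722.
SE = √(0.229613 × 0.00137933) = 0.01780.
z = (0.36369 − 0.34967)/0.01780 = 0.01402/0.01780 = 0.788.
p-value = P(Z > 0.788) ≈ 0.2153, so at α = 0.01 we fail to reject H₀.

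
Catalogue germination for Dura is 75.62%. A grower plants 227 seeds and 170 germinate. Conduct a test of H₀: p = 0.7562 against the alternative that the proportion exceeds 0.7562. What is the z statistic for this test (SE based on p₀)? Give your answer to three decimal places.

z = -0.256

p̂ = 170/227 ≈ 0.74890.
SE = √(p₀(1−p₀)/n) = √(0.18436/227) = 0.02850.
z = (0.74890 − 0.7562)/0.02850 = -0.00730/0.02850 = -0.256.
p-value = P(Z > -0.256) ≈ 0.6011.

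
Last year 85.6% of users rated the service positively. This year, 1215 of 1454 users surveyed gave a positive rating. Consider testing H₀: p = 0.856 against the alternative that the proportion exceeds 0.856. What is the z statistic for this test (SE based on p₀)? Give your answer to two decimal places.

z = -2.21

p̂ = 1215/1454 = 0.83563.
SE = √(p₀(1−p₀)/n) = √(0.12326/1454) = 0.00921.
z = (0.83563 − 0.856)/0.00921 = -0.02037/0.00921 = -2.21.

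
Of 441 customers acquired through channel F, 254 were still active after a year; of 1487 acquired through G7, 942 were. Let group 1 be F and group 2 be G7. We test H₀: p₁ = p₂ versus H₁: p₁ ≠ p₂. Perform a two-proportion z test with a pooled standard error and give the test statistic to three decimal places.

p̂₁ = 254/441 = 0.575964, p̂₂ = 942/1487 = 0.633490.
Pooled p̂ = (254+942)/(441+1487) = 1196/1928 = 0.620332.
SE = √(0.23552 × 0.00294007) = 0.026314.
z = (0.575964 − 0.633490)/0.026314 = -0.057526/0.026314 = -2.186.
Two-sided p-value ≈ 2·Φ(−2.186) = 0.0288.

z = -2.186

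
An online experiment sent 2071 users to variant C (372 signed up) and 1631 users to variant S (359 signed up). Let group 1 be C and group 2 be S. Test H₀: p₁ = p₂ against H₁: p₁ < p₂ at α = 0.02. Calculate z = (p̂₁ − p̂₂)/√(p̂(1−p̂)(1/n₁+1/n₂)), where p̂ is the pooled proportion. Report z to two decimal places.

p̂₁ = 372/2071 ≈ 0.1796, p̂₂ = 359/1631 ≈ 0.2201.
Pooled p̂ = (372+359)/(2071+1631) = 731/3702 = 0.1975.
SE = √(0.15847 × 0.00109598) = 0.0132.
z = (0.1796 − 0.2201)/0.0132 = -0.0405/0.0132 = -3.07.
p-value = P(Z < -3.072) ≈ 0.0011, so at α = 0.02 we reject H₀.

z = -3.07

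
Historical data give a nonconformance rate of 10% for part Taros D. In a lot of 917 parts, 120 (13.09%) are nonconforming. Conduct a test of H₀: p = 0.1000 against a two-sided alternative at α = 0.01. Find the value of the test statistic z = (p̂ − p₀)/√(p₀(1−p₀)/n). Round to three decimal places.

z = 3.115

p̂ = 120/917 ≈ 0.130862.
SE = √(p₀(1−p₀)/n) = √(0.09/917) = 0.009907.
z = (0.130862 − 0.1)/0.009907 = 0.030862/0.009907 = 3.115.
p-value = 2·P(Z > 3.115) ≈ 0.0018. With α = 0.01, reject H₀.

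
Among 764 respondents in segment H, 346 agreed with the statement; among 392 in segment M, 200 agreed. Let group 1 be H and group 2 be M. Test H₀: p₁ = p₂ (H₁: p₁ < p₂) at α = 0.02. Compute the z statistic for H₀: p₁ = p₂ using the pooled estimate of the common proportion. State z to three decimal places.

p̂₁ = 346/764 ≈ 0.45288, p̂₂ = 200/392 ≈ 0.51020.
Pooled p̂ = (346+200)/(764+392) = 546/1156 = 0.47232.
SE = √(0.249234 × 0.00385992) = 0.03102.
z = (0.45288 − 0.51020)/0.03102 = -0.05732/0.03102 = -1.848.
p-value = P(Z < -1.848) ≈ 0.0323. With α = 0.02, fail to reject H₀.

z = -1.848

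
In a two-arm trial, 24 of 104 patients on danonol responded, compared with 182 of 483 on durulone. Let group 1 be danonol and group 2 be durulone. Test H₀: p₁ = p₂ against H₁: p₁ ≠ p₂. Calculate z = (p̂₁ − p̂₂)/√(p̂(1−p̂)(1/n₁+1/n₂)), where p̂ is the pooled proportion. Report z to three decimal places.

z = -2.831

p̂₁ = 24/104 ≈ 0.23077, p̂₂ = 182/483 ≈ 0.37681.
Pooled p̂ = (24+182)/(104+483) = 206/587 = 0.35094.
SE = √(p̂(1−p̂)(1/n₁+1/n₂)) = √(0.35094·0.64906·0.0116858) = √(0.00266179) = 0.05159.
z = (0.23077 − 0.37681)/0.05159 = -0.14604/0.05159 = -2.831.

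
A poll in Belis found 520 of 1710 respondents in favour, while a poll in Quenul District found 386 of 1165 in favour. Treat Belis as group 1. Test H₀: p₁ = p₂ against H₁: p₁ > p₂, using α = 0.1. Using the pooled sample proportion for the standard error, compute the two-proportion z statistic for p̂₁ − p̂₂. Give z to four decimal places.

z = -1.5433

p̂₁ = 520/1710 ≈ 0.304094, p̂₂ = 386/1165 ≈ 0.331330.
Pooled p̂ = (520+386)/(1710+1165) = 906/2875 = 0.315130.
SE = √(0.215823 × 0.00144316) = 0.017648.
z = (0.304094 − 0.331330)/0.017648 = -0.027236/0.017648 = -1.5433.
p-value = P(Z > -1.543) ≈ 0.9386, so at α = 0.1 we fail to reject H₀.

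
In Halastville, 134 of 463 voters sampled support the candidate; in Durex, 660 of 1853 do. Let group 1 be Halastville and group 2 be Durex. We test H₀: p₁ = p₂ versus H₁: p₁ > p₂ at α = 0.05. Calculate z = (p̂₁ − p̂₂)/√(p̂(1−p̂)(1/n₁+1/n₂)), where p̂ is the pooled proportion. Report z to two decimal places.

p̂₁ = 134/463 = 0.28942, p̂₂ = 660/1853 = 0.35618.
Pooled p̂ = (134+660)/(463+1853) = 794/2316 = 0.34283.
SE = √(0.225298 × 0.00269949) = 0.02466.
z = (0.28942 − 0.35618)/0.02466 = -0.06676/0.02466 = -2.71.
p-value = P(Z > -2.707) ≈ 0.9966. With α = 0.05, fail to reject H₀.

z = -2.71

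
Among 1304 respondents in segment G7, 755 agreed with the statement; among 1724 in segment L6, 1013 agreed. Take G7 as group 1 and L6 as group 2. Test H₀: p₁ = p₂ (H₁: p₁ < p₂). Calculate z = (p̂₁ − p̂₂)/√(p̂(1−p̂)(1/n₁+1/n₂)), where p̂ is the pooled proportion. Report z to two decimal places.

p̂₁ = 755/1304 = 0.5790, p̂₂ = 1013/1724 = 0.5876.
Pooled p̂ = (755+1013)/(1304+1724) = 1768/3028 = 0.5839.
SE = √(0.242964 × 0.00134692) = 0.0181.
z = (0.5790 − 0.5876)/0.0181 = -0.0086/0.0181 = -0.48.
p-value = P(Z < -0.475) ≈ 0.3173.

z = -0.48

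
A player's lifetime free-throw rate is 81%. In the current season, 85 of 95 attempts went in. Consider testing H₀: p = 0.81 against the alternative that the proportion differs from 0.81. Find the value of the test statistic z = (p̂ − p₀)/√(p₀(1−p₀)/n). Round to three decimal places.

p̂ = 85/95 ≈ 0.89474.
SE = √(p₀(1−p₀)/n) = √(0.1539/95) = 0.04025.
z = (0.89474 − 0.81)/0.04025 = 0.08474/0.04025 = 2.105.
p-value = 2·P(Z > 2.105) ≈ 0.0353.

z = 2.105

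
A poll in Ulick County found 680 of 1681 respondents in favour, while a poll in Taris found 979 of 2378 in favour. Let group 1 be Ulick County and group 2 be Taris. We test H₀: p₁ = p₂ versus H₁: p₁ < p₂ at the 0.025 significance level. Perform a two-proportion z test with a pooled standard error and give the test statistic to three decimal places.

z = -0.458

p̂₁ = 680/1681 ≈ 0.40452, p̂₂ = 979/2378 ≈ 0.41169.
Pooled p̂ = (680+979)/(1681+2378) = 1659/4059 = 0.40872.
SE = √(0.241668 × 0.00101541) = 0.01566.
z = (0.40452 − 0.41169)/0.01566 = -0.00717/0.01566 = -0.458.
p-value = P(Z < -0.458) ≈ 0.3236; since p > α = 0.025, fail to reject H₀.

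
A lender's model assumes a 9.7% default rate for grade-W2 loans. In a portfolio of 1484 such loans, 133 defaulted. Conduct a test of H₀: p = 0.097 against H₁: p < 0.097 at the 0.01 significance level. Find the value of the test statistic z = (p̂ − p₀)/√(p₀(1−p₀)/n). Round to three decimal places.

p̂ = 133/1484 ≈ 0.089623.
SE = √(p₀(1−p₀)/n) = √(0.087591/1484) = 0.007683.
z = (0.089623 − 0.097)/0.007683 = -0.007377/0.007683 = -0.960.
p-value = P(Z < -0.960) ≈ 0.1685. With α = 0.01, fail to reject H₀.

z = -0.960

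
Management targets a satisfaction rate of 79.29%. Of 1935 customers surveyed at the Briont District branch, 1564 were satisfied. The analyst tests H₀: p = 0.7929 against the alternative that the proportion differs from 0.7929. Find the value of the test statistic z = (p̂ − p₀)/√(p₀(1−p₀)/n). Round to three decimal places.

z = 1.668

p̂ = 1564/1935 ≈ 0.808269.
Under H₀, SE = √(0.7929·0.2071/1935) = √(8.48628e-05) = 0.009212.
z = (0.808269 − 0.7929)/0.009212 = 0.015369/0.009212 = 1.668.
Two-sided p-value ≈ 2·Φ(−1.668) = 0.0953.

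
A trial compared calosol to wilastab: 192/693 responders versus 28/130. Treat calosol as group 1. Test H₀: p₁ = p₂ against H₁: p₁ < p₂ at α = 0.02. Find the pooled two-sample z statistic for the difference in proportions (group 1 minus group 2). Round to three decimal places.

z = 1.458

p̂₁ = 192/693 ≈ 0.27706, p̂₂ = 28/130 ≈ 0.21538.
Pooled p̂ = (192+28)/(693+130) = 220/823 = 0.26731.
SE = √(0.195858 × 0.00913531) = 0.04230.
z = (0.27706 − 0.21538)/0.04230 = 0.06168/0.04230 = 1.458.
p-value = P(Z < 1.458) ≈ 0.9276, so at α = 0.02 we fail to reject H₀.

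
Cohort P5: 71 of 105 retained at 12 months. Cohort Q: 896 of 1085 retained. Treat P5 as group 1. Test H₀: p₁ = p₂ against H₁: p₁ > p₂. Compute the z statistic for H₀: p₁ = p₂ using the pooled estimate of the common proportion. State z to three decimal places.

p̂₁ = 71/105 ≈ 0.676190, p̂₂ = 896/1085 ≈ 0.825806.
Pooled p̂ = (71+896)/(105+1085) = 967/1190 = 0.812605.
SE = √(p̂(1−p̂)(1/n₁+1/n₂)) = √(0.812605·0.187395·0.0104455) = √(0.00159062) = 0.039883.
z = (0.676190 − 0.825806)/0.039883 = -0.149616/0.039883 = -3.751.
p-value = P(Z > -3.751) ≈ 0.9999.

z = -3.751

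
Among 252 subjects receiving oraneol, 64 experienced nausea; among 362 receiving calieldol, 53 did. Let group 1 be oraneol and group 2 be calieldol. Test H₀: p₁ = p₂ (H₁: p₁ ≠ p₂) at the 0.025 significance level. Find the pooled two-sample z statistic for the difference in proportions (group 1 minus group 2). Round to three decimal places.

p̂₁ = 64/252 = 0.25397, p̂₂ = 53/362 = 0.14641.
Pooled p̂ = (64+53)/(252+362) = 117/614 = 0.19055.
SE = √(p̂(1−p̂)(1/n₁+1/n₂)) = √(0.19055·0.80945·0.00673068) = √(0.00103816) = 0.03222.
z = (0.25397 − 0.14641)/0.03222 = 0.10756/0.03222 = 3.338.
Two-sided p-value ≈ 2·Φ(−3.338) = 0.0008; since p < α = 0.025, reject H₀.

z = 3.338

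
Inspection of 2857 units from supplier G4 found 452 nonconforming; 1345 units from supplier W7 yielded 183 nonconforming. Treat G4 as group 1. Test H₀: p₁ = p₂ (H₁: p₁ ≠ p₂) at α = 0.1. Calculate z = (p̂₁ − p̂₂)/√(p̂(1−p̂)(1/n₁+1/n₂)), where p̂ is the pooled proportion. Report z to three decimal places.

p̂₁ = 452/2857 = 0.158208, p̂₂ = 183/1345 = 0.136059.
Pooled p̂ = (452+183)/(2857+1345) = 635/4202 = 0.151119.
SE = √(p̂(1−p̂)(1/n₁+1/n₂)) = √(0.151119·0.848881·0.00109351) = √(0.000140278) = 0.011844.
z = (0.158208 − 0.136059)/0.011844 = 0.022149/0.011844 = 1.870.
Two-sided p-value ≈ 2·Φ(−1.870) = 0.0615. With α = 0.1, reject H₀.

z = 1.870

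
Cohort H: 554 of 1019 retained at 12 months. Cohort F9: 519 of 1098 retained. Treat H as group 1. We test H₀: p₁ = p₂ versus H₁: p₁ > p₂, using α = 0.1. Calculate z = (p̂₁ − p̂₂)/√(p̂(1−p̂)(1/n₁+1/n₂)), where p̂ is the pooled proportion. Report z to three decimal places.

z = 3.264

p̂₁ = 554/1019 = 0.54367, p̂₂ = 519/1098 = 0.47268.
Pooled p̂ = (554+519)/(1019+1098) = 1073/2117 = 0.50685.
SE = √(0.249953 × 0.0018921) = 0.02175.
z = (0.54367 − 0.47268)/0.02175 = 0.07099/0.02175 = 3.264.
p-value = P(Z > 3.264) ≈ 0.0005; since p < α = 0.1, reject H₀.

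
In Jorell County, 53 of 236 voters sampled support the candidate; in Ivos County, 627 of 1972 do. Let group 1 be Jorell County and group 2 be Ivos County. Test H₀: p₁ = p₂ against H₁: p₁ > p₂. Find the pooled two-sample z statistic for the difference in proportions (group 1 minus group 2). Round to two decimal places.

p̂₁ = 53/236 ≈ 0.2246, p̂₂ = 627/1972 ≈ 0.3180.
Pooled p̂ = (53+627)/(236+1972) = 680/2208 = 0.3080.
SE = √(p̂(1−p̂)(1/n₁+1/n₂)) = √(0.3080·0.6920·0.00474439) = √(0.00101115) = 0.0318.
z = (0.2246 − 0.3180)/0.0318 = -0.0934/0.0318 = -2.94.
p-value = P(Z > -2.936) ≈ 0.9983.

z = -2.94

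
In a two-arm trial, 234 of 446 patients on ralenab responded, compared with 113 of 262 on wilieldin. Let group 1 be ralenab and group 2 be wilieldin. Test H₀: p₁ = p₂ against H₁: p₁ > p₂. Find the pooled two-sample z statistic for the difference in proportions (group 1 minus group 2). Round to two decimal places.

z = 2.40

p̂₁ = 234/446 ≈ 0.5247, p̂₂ = 113/262 ≈ 0.4313.
Pooled p̂ = (234+113)/(446+262) = 347/708 = 0.4901.
SE = √(p̂(1−p̂)(1/n₁+1/n₂)) = √(0.4901·0.5099·0.00605895) = √(0.00151414) = 0.0389.
z = (0.5247 − 0.4313)/0.0389 = 0.0934/0.0389 = 2.40.
p-value = P(Z > 2.399) ≈ 0.0082.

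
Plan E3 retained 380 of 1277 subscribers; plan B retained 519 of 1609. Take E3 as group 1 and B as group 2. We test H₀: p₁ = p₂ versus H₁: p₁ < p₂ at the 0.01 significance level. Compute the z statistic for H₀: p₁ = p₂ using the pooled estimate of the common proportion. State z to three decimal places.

p̂₁ = 380/1277 = 0.29757, p̂₂ = 519/1609 = 0.32256.
Pooled p̂ = (380+519)/(1277+1609) = 899/2886 = 0.31150.
SE = √(p̂(1−p̂)(1/n₁+1/n₂)) = √(0.31150·0.68850·0.00140459) = √(0.000301241) = 0.01736.
z = (0.29757 − 0.32256)/0.01736 = -0.02499/0.01736 = -1.440.
p-value = P(Z < -1.440) ≈ 0.0750. With α = 0.01, fail to reject H₀.

z = -1.440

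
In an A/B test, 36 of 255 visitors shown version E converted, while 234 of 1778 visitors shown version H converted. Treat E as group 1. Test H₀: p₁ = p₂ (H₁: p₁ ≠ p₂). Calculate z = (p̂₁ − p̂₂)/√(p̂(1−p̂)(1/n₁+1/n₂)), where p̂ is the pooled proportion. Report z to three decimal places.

z = 0.421

p̂₁ = 36/255 ≈ 0.14118, p̂₂ = 234/1778 ≈ 0.13161.
Pooled p̂ = (36+234)/(255+1778) = 270/2033 = 0.13281.
SE = √(p̂(1−p̂)(1/n₁+1/n₂)) = √(0.13281·0.86719·0.004484) = √(0.000516424) = 0.02272.
z = (0.14118 − 0.13161)/0.02272 = 0.00957/0.02272 = 0.421.
p-value = 2·P(Z > 0.421) ≈ 0.6737.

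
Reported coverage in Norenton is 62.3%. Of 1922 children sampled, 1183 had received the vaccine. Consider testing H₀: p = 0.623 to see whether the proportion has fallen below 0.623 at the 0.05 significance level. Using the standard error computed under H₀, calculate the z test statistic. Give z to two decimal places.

p̂ = 1183/1922 = 0.6155.
Under H₀, SE = √(0.623·0.377/1922) = √(0.000122201) = 0.0111.
z = (0.6155 − 0.623)/0.0111 = -0.0075/0.0111 = -0.68.
p-value = P(Z < -0.678) ≈ 0.2489; since p > α = 0.05, fail to reject H₀.

z = -0.68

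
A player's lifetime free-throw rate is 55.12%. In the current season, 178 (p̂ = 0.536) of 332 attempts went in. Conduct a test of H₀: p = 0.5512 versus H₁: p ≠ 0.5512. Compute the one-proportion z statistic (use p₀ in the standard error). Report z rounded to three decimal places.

p̂ = 178/332 ≈ 0.53614.
SE = √(p₀(1−p₀)/n) = √(0.24738/332) = 0.02730.
z = (0.53614 − 0.5512)/0.02730 = -0.01506/0.02730 = -0.552.
p-value = 2·P(Z > 0.552) ≈ 0.5813.

z = -0.552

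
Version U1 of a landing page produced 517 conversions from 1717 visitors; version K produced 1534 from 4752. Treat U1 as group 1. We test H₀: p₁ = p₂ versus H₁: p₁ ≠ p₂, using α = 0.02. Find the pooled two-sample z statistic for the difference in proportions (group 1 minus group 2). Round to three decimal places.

p̂₁ = 517/1717 = 0.301107, p̂₂ = 1534/4752 = 0.322811.
Pooled p̂ = (517+1534)/(1717+4752) = 2051/6469 = 0.317051.
SE = √(p̂(1−p̂)(1/n₁+1/n₂)) = √(0.317051·0.682949·0.000792849) = √(0.000171675) = 0.013102.
z = (0.301107 − 0.322811)/0.013102 = -0.021704/0.013102 = -1.657.
p-value = 2·P(Z > 1.657) ≈ 0.0976, so at α = 0.02 we fail to reject H₀.

z = -1.657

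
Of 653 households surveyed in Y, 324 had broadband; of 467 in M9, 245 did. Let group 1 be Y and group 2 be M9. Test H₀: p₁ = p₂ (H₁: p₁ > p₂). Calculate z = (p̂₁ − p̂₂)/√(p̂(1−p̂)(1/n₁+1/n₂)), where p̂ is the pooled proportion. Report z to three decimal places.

p̂₁ = 324/653 = 0.49617, p̂₂ = 245/467 = 0.52463.
Pooled p̂ = (324+245)/(653+467) = 569/1120 = 0.50804.
SE = √(0.249935 × 0.00367272) = 0.03030.
z = (0.49617 − 0.52463)/0.03030 = -0.02846/0.03030 = -0.939.

z = -0.939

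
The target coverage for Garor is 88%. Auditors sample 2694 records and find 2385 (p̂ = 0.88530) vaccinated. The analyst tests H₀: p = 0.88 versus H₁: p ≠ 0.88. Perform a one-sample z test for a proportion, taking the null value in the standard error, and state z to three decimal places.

z = 0.847

p̂ = 2385/2694 ≈ 0.88530.
SE = √(p₀(1−p₀)/n) = √(0.1056/2694) = 0.00626.
z = (0.88530 − 0.88)/0.00626 = 0.00530/0.00626 = 0.847.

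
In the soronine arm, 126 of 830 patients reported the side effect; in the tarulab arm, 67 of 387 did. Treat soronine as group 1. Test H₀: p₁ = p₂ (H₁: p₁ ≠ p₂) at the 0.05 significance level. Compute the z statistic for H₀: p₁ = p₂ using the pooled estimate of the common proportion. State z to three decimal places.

z = -0.948

p̂₁ = 126/830 ≈ 0.15181, p̂₂ = 67/387 ≈ 0.17313.
Pooled p̂ = (126+67)/(830+387) = 193/1217 = 0.15859.
SE = √(0.133437 × 0.0037888) = 0.02248.
z = (0.15181 − 0.17313)/0.02248 = -0.02132/0.02248 = -0.948.
p-value = 2·P(Z > 0.948) ≈ 0.3430. With α = 0.05, fail to reject H₀.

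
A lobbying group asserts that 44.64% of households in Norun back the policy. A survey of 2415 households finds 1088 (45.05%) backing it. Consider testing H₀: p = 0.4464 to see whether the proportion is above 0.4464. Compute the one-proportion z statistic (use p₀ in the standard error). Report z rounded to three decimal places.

p̂ = 1088/2415 = 0.45052.
Under H₀, SE = √(0.4464·0.5536/2415) = √(0.00010233) = 0.01012.
z = (0.45052 − 0.4464)/0.01012 = 0.00412/0.01012 = 0.407.
p-value = P(Z > 0.407) ≈ 0.3420.

z = 0.407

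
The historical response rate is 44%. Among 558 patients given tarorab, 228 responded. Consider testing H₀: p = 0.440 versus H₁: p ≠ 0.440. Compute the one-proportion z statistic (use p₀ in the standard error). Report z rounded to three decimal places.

p̂ = 228/558 = 0.408602.
SE = √(p₀(1−p₀)/n) = √(0.2464/558) = 0.021014.
z = (0.408602 − 0.44)/0.021014 = -0.031398/0.021014 = -1.494.
p-value = 2·P(Z > 1.494) ≈ 0.1351.

z = -1.494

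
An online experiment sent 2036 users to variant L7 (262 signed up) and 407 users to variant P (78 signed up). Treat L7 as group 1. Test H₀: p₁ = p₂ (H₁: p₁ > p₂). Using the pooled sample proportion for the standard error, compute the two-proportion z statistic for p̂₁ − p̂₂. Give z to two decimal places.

p̂₁ = 262/2036 ≈ 0.1287, p̂₂ = 78/407 ≈ 0.1916.
Pooled p̂ = (262+78)/(2036+407) = 340/2443 = 0.1392.
SE = √(0.119804 × 0.00294816) = 0.0188.
z = (0.1287 − 0.1916)/0.0188 = -0.0629/0.0188 = -3.35.
p-value = P(Z > -3.350) ≈ 0.9996.

z = -3.35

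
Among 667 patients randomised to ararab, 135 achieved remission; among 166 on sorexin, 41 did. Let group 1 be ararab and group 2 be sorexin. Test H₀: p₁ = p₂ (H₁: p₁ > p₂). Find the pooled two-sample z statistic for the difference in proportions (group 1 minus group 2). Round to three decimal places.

p̂₁ = 135/667 ≈ 0.20240, p̂₂ = 41/166 ≈ 0.24699.
Pooled p̂ = (135+41)/(667+166) = 176/833 = 0.21128.
SE = √(0.166643 × 0.00752335) = 0.03541.
z = (0.20240 − 0.24699)/0.03541 = -0.04459/0.03541 = -1.259.

z = -1.259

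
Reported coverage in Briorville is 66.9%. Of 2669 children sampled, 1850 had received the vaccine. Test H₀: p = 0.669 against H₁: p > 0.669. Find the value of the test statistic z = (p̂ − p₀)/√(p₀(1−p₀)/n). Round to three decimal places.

z = 2.651

p̂ = 1850/2669 ≈ 0.6931435.
SE = √(p₀(1−p₀)/n) = √(0.22144/2669) = 0.0091086.
z = (0.6931435 − 0.669)/0.0091086 = 0.0241435/0.0091086 = 2.651.
p-value = P(Z > 2.651) ≈ 0.0040.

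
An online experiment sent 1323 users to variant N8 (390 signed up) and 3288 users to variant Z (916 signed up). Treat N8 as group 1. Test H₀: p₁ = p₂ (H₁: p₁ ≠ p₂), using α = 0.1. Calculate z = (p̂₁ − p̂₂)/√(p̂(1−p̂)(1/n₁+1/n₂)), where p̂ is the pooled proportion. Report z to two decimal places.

z = 1.10

p̂₁ = 390/1323 = 0.2948, p̂₂ = 916/3288 = 0.2786.
Pooled p̂ = (390+916)/(1323+3288) = 1306/4611 = 0.2832.
SE = √(0.203013 × 0.00105999) = 0.0147.
z = (0.2948 − 0.2786)/0.0147 = 0.0162/0.0147 = 1.10.
Two-sided p-value ≈ 2·Φ(−1.104) = 0.2696, so at α = 0.1 we fail to reject H₀.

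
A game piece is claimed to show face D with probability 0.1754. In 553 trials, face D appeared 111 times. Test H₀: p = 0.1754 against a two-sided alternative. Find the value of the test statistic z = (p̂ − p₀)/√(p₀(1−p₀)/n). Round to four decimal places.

z = 1.5658

p̂ = 111/553 = 0.2007233.
SE = √(p₀(1−p₀)/n) = √(0.14463/553) = 0.0161724.
z = (0.2007233 − 0.1754)/0.0161724 = 0.0253233/0.0161724 = 1.5658.
Two-sided p-value ≈ 2·Φ(−1.566) = 0.1174.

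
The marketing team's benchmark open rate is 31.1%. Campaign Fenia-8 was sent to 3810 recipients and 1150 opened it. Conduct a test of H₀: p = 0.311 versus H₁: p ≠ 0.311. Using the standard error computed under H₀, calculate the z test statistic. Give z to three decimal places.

z = -1.222

p̂ = 1150/3810 = 0.301837.
Under H₀, SE = √(0.311·0.689/3810) = √(5.62412e-05) = 0.007499.
z = (0.301837 − 0.311)/0.007499 = -0.009163/0.007499 = -1.222.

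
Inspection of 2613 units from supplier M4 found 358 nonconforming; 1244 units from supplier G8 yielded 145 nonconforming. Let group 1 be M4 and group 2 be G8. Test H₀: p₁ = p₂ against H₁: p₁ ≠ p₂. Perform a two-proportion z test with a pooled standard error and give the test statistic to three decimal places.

z = 1.763

p̂₁ = 358/2613 = 0.13701, p̂₂ = 145/1244 = 0.11656.
Pooled p̂ = (358+145)/(2613+1244) = 503/3857 = 0.13041.
SE = √(0.113405 × 0.00118656) = 0.01160.
z = (0.13701 − 0.11656)/0.01160 = 0.02045/0.01160 = 1.763.
Two-sided p-value ≈ 2·Φ(−1.763) = 0.0779.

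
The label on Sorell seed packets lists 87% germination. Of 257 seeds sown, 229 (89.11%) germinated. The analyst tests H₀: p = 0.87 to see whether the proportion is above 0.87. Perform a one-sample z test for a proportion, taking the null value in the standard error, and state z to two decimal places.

z = 1.00

p̂ = 229/257 = 0.8911.
SE = √(p₀(1−p₀)/n) = √(0.1131/257) = 0.0210.
z = (0.8911 − 0.87)/0.0210 = 0.0211/0.0210 = 1.00.
p-value = P(Z > 1.003) ≈ 0.1578.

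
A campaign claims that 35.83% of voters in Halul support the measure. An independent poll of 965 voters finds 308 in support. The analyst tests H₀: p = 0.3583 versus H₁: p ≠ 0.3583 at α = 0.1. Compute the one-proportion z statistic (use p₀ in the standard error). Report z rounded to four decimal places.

z = -2.5350

p̂ = 308/965 = 0.3191710.
Under H₀, SE = √(0.3583·0.6417/965) = √(0.00023826) = 0.0154357.
z = (0.3191710 − 0.3583)/0.0154357 = -0.0391290/0.0154357 = -2.5350.
p-value = 2·P(Z > 2.535) ≈ 0.0112; since p < α = 0.1, reject H₀.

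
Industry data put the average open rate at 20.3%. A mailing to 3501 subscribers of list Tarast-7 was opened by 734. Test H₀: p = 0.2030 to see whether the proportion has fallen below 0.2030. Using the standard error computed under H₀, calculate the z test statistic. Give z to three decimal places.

p̂ = 734/3501 = 0.209654.
Under H₀, SE = √(0.203·0.797/3501) = √(4.62128e-05) = 0.006798.
z = (0.209654 − 0.203)/0.006798 = 0.006654/0.006798 = 0.979.
p-value = P(Z < 0.979) ≈ 0.8362.

z = 0.979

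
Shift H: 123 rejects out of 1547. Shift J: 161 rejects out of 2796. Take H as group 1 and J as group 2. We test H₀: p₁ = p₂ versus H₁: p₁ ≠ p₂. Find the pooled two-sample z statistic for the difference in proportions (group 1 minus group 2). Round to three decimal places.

p̂₁ = 123/1547 = 0.079509, p̂₂ = 161/2796 = 0.057582.
Pooled p̂ = (123+161)/(1547+2796) = 284/4343 = 0.065393.
SE = √(0.0611164 × 0.00100407) = 0.007834.
z = (0.079509 − 0.057582)/0.007834 = 0.021927/0.007834 = 2.799.

z = 2.799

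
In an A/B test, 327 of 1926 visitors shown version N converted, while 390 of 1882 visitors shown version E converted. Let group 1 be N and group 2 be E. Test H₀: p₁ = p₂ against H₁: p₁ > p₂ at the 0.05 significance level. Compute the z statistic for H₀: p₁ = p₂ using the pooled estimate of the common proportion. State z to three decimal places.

p̂₁ = 327/1926 ≈ 0.169782, p̂₂ = 390/1882 ≈ 0.207226.
Pooled p̂ = (327+390)/(1926+1882) = 717/3808 = 0.188288.
SE = √(p̂(1−p̂)(1/n₁+1/n₂)) = √(0.188288·0.811712·0.00105056) = √(0.000160563) = 0.012671.
z = (0.169782 − 0.207226)/0.012671 = -0.037444/0.012671 = -2.955.
p-value = P(Z > -2.955) ≈ 0.9984; since p > α = 0.05, fail to reject H₀.

z = -2.955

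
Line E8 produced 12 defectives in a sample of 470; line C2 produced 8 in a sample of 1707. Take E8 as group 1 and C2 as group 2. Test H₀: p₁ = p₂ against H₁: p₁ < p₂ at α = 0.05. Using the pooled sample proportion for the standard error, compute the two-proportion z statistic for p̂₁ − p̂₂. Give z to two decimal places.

z = 4.19

p̂₁ = 12/470 ≈ 0.02553, p̂₂ = 8/1707 ≈ 0.00469.
Pooled p̂ = (12+8)/(470+1707) = 20/2177 = 0.00919.
SE = √(0.00910255 × 0.00271348) = 0.00497.
z = (0.02553 − 0.00469)/0.00497 = 0.02084/0.00497 = 4.19.
p-value = P(Z < 4.194) ≈ 1.0000, so at α = 0.05 we fail to reject H₀.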